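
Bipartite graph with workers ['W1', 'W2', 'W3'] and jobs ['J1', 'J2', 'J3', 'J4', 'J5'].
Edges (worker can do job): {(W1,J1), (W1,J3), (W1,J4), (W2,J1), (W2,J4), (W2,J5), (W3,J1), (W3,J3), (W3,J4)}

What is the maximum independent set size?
Maximum independent set = 5

By König's theorem:
- Min vertex cover = Max matching = 3
- Max independent set = Total vertices - Min vertex cover
- Max independent set = 8 - 3 = 5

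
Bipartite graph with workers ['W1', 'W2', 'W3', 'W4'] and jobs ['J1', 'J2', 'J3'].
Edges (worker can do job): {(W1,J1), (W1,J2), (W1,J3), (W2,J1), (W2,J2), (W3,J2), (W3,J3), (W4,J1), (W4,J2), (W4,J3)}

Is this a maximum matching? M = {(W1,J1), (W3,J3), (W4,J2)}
Yes, size 3 is maximum

Proposed matching has size 3.
Maximum matching size for this graph: 3.

This is a maximum matching.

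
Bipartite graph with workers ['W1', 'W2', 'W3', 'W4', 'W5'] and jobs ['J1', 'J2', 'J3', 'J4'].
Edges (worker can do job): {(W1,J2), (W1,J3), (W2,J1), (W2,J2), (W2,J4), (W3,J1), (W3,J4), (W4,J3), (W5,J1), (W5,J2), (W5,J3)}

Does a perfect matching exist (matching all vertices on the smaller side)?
Yes, perfect matching exists (size 4)

Perfect matching: {(W1,J2), (W2,J4), (W3,J1), (W5,J3)}
All 4 vertices on the smaller side are matched.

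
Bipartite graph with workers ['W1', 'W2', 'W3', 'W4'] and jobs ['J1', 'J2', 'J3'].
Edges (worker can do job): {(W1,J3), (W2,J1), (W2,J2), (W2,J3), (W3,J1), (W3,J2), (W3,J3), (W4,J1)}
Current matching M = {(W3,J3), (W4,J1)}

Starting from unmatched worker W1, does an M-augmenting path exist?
Yes: W1 → J3 → W3 → J2

An M-augmenting path alternates non-matching / matching edges, starting and ending at unmatched vertices.
Path: W1 → J3 → W3 → J2
(J2 is unmatched in M, so the path is augmenting.)
Flipping edges along this path would increase |M| from 2 to 3.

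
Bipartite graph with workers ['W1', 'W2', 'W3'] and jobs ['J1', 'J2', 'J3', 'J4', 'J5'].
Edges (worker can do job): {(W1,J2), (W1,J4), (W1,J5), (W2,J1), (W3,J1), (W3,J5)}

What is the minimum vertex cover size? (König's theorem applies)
Minimum vertex cover size = 3

By König's theorem: in bipartite graphs,
min vertex cover = max matching = 3

Maximum matching has size 3, so minimum vertex cover also has size 3.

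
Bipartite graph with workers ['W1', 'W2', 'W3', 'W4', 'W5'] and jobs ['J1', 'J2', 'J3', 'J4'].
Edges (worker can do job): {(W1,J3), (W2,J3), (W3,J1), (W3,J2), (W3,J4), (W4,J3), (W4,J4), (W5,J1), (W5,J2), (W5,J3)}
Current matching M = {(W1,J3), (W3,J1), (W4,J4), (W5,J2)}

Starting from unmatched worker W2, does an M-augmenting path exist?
No augmenting path from W2

Alternating search from W2 reaches jobs: {J3}.
Every reachable job is already matched in M, and following those matched edges back to workers exposes no further unvisited jobs.
No M-augmenting path from W2 exists.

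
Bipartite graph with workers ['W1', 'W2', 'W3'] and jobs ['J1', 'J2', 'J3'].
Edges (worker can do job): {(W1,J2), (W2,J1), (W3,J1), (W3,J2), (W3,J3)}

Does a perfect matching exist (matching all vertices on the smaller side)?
Yes, perfect matching exists (size 3)

Perfect matching: {(W1,J2), (W2,J1), (W3,J3)}
All 3 vertices on the smaller side are matched.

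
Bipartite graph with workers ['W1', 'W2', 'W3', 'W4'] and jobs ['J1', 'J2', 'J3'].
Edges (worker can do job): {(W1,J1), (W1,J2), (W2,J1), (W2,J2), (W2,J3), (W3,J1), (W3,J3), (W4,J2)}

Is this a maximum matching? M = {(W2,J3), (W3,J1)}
No, size 2 is not maximum

Proposed matching has size 2.
Maximum matching size for this graph: 3.

This is NOT maximum - can be improved to size 3.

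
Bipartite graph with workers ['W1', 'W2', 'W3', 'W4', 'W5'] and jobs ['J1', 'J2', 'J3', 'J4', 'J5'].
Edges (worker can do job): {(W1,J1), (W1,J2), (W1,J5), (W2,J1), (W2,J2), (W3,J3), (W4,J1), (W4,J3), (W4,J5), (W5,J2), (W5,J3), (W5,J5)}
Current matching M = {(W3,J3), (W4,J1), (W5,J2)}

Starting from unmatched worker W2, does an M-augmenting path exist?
Yes: W2 → J1 → W4 → J5

An M-augmenting path alternates non-matching / matching edges, starting and ending at unmatched vertices.
Path: W2 → J1 → W4 → J5
(J5 is unmatched in M, so the path is augmenting.)
Flipping edges along this path would increase |M| from 3 to 4.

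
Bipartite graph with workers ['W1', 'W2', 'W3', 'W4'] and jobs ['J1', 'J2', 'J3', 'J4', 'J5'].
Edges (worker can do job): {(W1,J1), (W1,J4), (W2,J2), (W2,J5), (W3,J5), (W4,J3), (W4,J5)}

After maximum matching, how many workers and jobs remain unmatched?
Unmatched: 0 workers, 1 jobs

Maximum matching size: 4
Workers: 4 total, 4 matched, 0 unmatched
Jobs: 5 total, 4 matched, 1 unmatched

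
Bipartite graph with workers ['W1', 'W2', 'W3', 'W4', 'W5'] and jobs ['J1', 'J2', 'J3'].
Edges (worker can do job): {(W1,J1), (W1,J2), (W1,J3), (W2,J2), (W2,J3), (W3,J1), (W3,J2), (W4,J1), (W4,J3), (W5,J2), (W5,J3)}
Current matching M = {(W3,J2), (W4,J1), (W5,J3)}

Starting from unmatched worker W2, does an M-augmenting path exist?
No augmenting path from W2

Alternating search from W2 reaches jobs: {J1, J2, J3}.
Every reachable job is already matched in M, and following those matched edges back to workers exposes no further unvisited jobs.
No M-augmenting path from W2 exists.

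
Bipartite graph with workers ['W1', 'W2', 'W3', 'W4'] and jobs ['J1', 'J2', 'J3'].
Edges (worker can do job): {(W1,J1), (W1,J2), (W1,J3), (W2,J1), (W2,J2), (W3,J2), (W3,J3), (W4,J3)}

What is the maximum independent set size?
Maximum independent set = 4

By König's theorem:
- Min vertex cover = Max matching = 3
- Max independent set = Total vertices - Min vertex cover
- Max independent set = 7 - 3 = 4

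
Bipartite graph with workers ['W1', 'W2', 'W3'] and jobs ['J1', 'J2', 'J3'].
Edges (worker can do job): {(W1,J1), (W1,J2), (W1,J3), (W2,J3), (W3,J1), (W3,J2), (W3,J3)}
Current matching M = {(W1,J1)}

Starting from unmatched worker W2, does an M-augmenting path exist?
Yes: W2 → J3

An M-augmenting path alternates non-matching / matching edges, starting and ending at unmatched vertices.
Path: W2 → J3
(J3 is unmatched in M, so the path is augmenting.)
Flipping edges along this path would increase |M| from 1 to 2.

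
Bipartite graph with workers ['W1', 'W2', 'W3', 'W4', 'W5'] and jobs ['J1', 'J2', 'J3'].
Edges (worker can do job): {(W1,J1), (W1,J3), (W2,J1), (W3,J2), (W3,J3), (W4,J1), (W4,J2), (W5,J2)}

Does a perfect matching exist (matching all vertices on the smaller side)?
Yes, perfect matching exists (size 3)

Perfect matching: {(W3,J3), (W4,J1), (W5,J2)}
All 3 vertices on the smaller side are matched.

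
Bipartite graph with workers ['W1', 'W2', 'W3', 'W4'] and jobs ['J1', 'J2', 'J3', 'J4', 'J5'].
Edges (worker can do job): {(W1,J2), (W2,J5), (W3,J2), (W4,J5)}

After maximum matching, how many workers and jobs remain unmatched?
Unmatched: 2 workers, 3 jobs

Maximum matching size: 2
Workers: 4 total, 2 matched, 2 unmatched
Jobs: 5 total, 2 matched, 3 unmatched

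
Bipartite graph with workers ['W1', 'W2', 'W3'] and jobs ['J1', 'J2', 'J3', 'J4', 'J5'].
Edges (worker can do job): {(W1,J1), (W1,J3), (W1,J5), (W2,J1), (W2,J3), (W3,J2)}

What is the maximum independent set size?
Maximum independent set = 5

By König's theorem:
- Min vertex cover = Max matching = 3
- Max independent set = Total vertices - Min vertex cover
- Max independent set = 8 - 3 = 5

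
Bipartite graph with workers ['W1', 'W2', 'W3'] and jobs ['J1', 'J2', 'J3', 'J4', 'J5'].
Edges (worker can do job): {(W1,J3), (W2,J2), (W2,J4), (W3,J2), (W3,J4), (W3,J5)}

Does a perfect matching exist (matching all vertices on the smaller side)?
Yes, perfect matching exists (size 3)

Perfect matching: {(W1,J3), (W2,J2), (W3,J4)}
All 3 vertices on the smaller side are matched.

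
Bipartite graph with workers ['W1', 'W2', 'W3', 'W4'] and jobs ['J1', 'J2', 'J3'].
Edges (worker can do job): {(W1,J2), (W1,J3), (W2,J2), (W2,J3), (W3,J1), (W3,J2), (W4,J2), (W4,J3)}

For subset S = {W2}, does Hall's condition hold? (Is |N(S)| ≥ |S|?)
Yes: |N(S)| = 2, |S| = 1

Subset S = {W2}
Neighbors N(S) = {J2, J3}

|N(S)| = 2, |S| = 1
Hall's condition: |N(S)| ≥ |S| is satisfied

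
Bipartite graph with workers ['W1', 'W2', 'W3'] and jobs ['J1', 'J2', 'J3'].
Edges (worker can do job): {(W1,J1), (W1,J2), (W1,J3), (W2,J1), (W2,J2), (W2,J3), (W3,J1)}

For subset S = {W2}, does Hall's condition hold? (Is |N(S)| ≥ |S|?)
Yes: |N(S)| = 3, |S| = 1

Subset S = {W2}
Neighbors N(S) = {J1, J2, J3}

|N(S)| = 3, |S| = 1
Hall's condition: |N(S)| ≥ |S| is satisfied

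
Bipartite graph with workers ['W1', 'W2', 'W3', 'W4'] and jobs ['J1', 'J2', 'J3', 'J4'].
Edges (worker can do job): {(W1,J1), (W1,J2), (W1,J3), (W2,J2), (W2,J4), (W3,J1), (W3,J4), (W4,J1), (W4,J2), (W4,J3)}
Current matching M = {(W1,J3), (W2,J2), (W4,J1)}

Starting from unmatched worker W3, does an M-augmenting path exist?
Yes: W3 → J1 → W4 → J3 → W1 → J2 → W2 → J4

An M-augmenting path alternates non-matching / matching edges, starting and ending at unmatched vertices.
Path: W3 → J1 → W4 → J3 → W1 → J2 → W2 → J4
(J4 is unmatched in M, so the path is augmenting.)
Flipping edges along this path would increase |M| from 3 to 4.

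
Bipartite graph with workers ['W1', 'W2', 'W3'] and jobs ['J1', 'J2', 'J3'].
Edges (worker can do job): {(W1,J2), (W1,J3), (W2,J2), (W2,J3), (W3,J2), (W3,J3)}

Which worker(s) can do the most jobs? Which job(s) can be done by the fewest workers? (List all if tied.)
Most versatile: W1, W2, W3 (2 jobs); Least covered: J1 (0 workers)

Worker degrees (jobs they can do): W1:2, W2:2, W3:2
Job degrees (workers who can do it): J1:0, J2:3, J3:3

Maximum worker degree is 2, achieved by: W1, W2, W3
Minimum job degree is 0, achieved by: J1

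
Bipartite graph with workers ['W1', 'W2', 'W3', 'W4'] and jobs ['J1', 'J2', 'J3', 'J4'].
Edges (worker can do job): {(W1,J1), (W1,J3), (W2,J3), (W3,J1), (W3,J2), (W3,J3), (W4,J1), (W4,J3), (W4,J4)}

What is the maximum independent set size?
Maximum independent set = 4

By König's theorem:
- Min vertex cover = Max matching = 4
- Max independent set = Total vertices - Min vertex cover
- Max independent set = 8 - 4 = 4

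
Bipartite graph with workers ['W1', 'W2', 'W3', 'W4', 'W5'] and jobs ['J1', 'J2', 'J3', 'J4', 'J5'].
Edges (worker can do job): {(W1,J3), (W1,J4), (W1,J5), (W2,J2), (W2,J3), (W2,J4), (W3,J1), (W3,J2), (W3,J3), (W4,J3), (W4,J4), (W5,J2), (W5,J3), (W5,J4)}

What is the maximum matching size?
Maximum matching size = 5

Maximum matching: {(W1,J5), (W2,J2), (W3,J1), (W4,J3), (W5,J4)}
Size: 5

This assigns 5 workers to 5 distinct jobs.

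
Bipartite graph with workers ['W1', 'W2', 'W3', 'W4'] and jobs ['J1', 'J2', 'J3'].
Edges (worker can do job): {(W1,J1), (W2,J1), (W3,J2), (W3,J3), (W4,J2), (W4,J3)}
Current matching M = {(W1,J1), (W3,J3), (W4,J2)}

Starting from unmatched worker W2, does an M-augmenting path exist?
No augmenting path from W2

Alternating search from W2 reaches jobs: {J1}.
Every reachable job is already matched in M, and following those matched edges back to workers exposes no further unvisited jobs.
No M-augmenting path from W2 exists.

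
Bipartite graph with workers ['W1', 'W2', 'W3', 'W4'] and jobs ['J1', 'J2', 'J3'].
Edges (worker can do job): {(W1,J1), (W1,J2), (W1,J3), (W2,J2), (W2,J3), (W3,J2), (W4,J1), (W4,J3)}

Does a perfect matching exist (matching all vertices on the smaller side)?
Yes, perfect matching exists (size 3)

Perfect matching: {(W1,J1), (W3,J2), (W4,J3)}
All 3 vertices on the smaller side are matched.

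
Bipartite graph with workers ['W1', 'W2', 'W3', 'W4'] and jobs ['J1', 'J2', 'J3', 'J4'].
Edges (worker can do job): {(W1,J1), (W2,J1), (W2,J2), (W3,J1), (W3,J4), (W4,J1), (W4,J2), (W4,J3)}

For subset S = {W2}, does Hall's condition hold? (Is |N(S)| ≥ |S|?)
Yes: |N(S)| = 2, |S| = 1

Subset S = {W2}
Neighbors N(S) = {J1, J2}

|N(S)| = 2, |S| = 1
Hall's condition: |N(S)| ≥ |S| is satisfied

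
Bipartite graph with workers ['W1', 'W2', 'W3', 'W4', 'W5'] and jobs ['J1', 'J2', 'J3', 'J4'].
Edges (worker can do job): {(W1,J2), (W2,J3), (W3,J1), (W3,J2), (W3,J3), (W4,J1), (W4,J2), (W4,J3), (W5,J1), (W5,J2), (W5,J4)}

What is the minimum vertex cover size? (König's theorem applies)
Minimum vertex cover size = 4

By König's theorem: in bipartite graphs,
min vertex cover = max matching = 4

Maximum matching has size 4, so minimum vertex cover also has size 4.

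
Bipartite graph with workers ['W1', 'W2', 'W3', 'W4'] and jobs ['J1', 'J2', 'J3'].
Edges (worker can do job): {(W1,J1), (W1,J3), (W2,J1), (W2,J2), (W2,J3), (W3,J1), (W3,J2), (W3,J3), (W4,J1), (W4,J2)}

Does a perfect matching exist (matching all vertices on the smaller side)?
Yes, perfect matching exists (size 3)

Perfect matching: {(W2,J2), (W3,J3), (W4,J1)}
All 3 vertices on the smaller side are matched.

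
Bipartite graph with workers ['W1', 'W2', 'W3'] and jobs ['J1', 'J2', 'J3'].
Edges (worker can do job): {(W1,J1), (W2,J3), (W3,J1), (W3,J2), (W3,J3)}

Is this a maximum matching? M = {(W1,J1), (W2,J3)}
No, size 2 is not maximum

Proposed matching has size 2.
Maximum matching size for this graph: 3.

This is NOT maximum - can be improved to size 3.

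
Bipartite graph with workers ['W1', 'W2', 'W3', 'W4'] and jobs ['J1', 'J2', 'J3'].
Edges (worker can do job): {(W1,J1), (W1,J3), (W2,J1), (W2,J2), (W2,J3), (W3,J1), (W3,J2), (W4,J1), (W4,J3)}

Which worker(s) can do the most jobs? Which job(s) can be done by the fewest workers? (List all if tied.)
Most versatile: W2 (3 jobs); Least covered: J2 (2 workers)

Worker degrees (jobs they can do): W1:2, W2:3, W3:2, W4:2
Job degrees (workers who can do it): J1:4, J2:2, J3:3

Maximum worker degree is 3, achieved by: W2
Minimum job degree is 2, achieved by: J2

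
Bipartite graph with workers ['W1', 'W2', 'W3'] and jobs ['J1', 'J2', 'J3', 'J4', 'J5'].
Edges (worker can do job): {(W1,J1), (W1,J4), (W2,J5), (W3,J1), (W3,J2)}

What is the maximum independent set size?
Maximum independent set = 5

By König's theorem:
- Min vertex cover = Max matching = 3
- Max independent set = Total vertices - Min vertex cover
- Max independent set = 8 - 3 = 5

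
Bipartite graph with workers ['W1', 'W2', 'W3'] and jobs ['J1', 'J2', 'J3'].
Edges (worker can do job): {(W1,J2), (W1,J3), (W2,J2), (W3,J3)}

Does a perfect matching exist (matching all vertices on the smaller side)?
No, maximum matching has size 2 < 3

Maximum matching has size 2, need 3 for perfect matching.
Unmatched workers: ['W2']
Unmatched jobs: ['J1']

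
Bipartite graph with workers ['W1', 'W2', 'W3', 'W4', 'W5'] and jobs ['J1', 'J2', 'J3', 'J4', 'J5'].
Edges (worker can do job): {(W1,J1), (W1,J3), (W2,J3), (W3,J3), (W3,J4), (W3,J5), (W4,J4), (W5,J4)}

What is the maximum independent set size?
Maximum independent set = 6

By König's theorem:
- Min vertex cover = Max matching = 4
- Max independent set = Total vertices - Min vertex cover
- Max independent set = 10 - 4 = 6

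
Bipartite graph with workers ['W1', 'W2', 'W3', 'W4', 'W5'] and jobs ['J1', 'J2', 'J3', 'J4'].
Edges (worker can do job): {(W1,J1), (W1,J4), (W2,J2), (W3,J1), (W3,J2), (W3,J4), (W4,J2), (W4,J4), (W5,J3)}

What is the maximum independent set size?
Maximum independent set = 5

By König's theorem:
- Min vertex cover = Max matching = 4
- Max independent set = Total vertices - Min vertex cover
- Max independent set = 9 - 4 = 5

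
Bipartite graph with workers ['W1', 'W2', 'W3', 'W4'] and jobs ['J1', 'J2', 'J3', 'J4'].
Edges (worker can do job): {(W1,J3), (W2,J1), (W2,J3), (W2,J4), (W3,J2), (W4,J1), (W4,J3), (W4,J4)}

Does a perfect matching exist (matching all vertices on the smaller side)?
Yes, perfect matching exists (size 4)

Perfect matching: {(W1,J3), (W2,J1), (W3,J2), (W4,J4)}
All 4 vertices on the smaller side are matched.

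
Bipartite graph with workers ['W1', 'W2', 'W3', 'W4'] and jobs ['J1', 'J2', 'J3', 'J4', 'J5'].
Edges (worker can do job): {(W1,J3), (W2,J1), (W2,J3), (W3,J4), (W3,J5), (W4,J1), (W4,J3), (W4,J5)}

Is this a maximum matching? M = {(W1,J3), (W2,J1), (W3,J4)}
No, size 3 is not maximum

Proposed matching has size 3.
Maximum matching size for this graph: 4.

This is NOT maximum - can be improved to size 4.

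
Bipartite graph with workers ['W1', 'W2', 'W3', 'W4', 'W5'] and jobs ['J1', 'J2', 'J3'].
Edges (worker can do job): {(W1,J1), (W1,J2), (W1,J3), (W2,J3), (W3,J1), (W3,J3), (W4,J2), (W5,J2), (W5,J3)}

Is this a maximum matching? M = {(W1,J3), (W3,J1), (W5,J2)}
Yes, size 3 is maximum

Proposed matching has size 3.
Maximum matching size for this graph: 3.

This is a maximum matching.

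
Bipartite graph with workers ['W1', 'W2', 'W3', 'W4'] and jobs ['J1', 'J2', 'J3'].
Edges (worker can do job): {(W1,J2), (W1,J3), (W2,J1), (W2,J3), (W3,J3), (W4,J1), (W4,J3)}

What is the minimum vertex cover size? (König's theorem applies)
Minimum vertex cover size = 3

By König's theorem: in bipartite graphs,
min vertex cover = max matching = 3

Maximum matching has size 3, so minimum vertex cover also has size 3.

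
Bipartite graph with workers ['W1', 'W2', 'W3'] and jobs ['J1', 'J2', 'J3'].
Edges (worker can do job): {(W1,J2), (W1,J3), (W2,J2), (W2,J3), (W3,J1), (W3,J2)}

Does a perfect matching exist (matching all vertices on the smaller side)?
Yes, perfect matching exists (size 3)

Perfect matching: {(W1,J3), (W2,J2), (W3,J1)}
All 3 vertices on the smaller side are matched.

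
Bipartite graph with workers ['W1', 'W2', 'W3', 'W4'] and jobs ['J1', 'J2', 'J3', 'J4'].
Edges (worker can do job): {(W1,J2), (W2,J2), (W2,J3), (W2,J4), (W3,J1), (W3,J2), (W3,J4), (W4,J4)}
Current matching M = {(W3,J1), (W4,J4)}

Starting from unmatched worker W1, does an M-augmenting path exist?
Yes: W1 → J2

An M-augmenting path alternates non-matching / matching edges, starting and ending at unmatched vertices.
Path: W1 → J2
(J2 is unmatched in M, so the path is augmenting.)
Flipping edges along this path would increase |M| from 2 to 3.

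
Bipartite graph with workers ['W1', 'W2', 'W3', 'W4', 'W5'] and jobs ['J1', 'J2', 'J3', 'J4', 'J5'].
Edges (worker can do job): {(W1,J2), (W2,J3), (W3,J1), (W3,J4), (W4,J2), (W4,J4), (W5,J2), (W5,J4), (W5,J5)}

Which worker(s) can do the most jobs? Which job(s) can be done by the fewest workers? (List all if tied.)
Most versatile: W5 (3 jobs); Least covered: J1, J3, J5 (1 workers)

Worker degrees (jobs they can do): W1:1, W2:1, W3:2, W4:2, W5:3
Job degrees (workers who can do it): J1:1, J2:3, J3:1, J4:3, J5:1

Maximum worker degree is 3, achieved by: W5
Minimum job degree is 1, achieved by: J1, J3, J5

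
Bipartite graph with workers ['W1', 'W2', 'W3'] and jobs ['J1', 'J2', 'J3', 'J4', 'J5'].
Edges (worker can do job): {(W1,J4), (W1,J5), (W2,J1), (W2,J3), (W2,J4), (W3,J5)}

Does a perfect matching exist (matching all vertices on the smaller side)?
Yes, perfect matching exists (size 3)

Perfect matching: {(W1,J4), (W2,J3), (W3,J5)}
All 3 vertices on the smaller side are matched.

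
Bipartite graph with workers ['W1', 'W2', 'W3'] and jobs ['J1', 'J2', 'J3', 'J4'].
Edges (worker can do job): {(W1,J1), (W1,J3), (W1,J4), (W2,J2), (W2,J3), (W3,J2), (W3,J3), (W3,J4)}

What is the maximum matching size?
Maximum matching size = 3

Maximum matching: {(W1,J1), (W2,J3), (W3,J2)}
Size: 3

This assigns 3 workers to 3 distinct jobs.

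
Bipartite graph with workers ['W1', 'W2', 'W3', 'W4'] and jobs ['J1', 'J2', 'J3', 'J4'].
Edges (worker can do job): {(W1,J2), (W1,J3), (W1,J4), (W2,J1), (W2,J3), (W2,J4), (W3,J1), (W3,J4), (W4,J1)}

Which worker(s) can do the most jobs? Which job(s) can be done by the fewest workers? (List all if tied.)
Most versatile: W1, W2 (3 jobs); Least covered: J2 (1 workers)

Worker degrees (jobs they can do): W1:3, W2:3, W3:2, W4:1
Job degrees (workers who can do it): J1:3, J2:1, J3:2, J4:3

Maximum worker degree is 3, achieved by: W1, W2
Minimum job degree is 1, achieved by: J2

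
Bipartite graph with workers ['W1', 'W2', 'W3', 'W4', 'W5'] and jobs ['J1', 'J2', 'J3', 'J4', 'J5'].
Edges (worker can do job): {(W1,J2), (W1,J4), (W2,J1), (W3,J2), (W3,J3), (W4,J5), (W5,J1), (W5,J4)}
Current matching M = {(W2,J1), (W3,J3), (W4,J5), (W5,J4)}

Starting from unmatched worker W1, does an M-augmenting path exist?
Yes: W1 → J2

An M-augmenting path alternates non-matching / matching edges, starting and ending at unmatched vertices.
Path: W1 → J2
(J2 is unmatched in M, so the path is augmenting.)
Flipping edges along this path would increase |M| from 4 to 5.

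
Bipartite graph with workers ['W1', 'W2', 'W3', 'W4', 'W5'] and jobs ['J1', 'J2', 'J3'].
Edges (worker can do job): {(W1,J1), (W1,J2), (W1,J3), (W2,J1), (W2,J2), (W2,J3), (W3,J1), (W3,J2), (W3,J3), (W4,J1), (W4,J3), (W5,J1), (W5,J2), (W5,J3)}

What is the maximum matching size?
Maximum matching size = 3

Maximum matching: {(W1,J2), (W3,J1), (W5,J3)}
Size: 3

This assigns 3 workers to 3 distinct jobs.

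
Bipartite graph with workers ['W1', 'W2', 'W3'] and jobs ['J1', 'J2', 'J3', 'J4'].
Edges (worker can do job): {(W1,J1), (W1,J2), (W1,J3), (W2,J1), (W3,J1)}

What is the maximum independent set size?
Maximum independent set = 5

By König's theorem:
- Min vertex cover = Max matching = 2
- Max independent set = Total vertices - Min vertex cover
- Max independent set = 7 - 2 = 5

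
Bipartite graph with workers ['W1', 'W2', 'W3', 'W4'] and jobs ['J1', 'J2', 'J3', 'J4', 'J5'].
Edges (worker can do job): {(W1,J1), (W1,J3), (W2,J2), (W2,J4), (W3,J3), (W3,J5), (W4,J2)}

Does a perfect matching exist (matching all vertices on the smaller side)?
Yes, perfect matching exists (size 4)

Perfect matching: {(W1,J1), (W2,J4), (W3,J3), (W4,J2)}
All 4 vertices on the smaller side are matched.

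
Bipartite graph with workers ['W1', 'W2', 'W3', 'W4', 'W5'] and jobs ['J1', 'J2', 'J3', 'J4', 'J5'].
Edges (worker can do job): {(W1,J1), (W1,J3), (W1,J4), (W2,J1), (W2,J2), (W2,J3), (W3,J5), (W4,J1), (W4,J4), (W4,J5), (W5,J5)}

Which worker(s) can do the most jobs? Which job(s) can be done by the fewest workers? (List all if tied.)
Most versatile: W1, W2, W4 (3 jobs); Least covered: J2 (1 workers)

Worker degrees (jobs they can do): W1:3, W2:3, W3:1, W4:3, W5:1
Job degrees (workers who can do it): J1:3, J2:1, J3:2, J4:2, J5:3

Maximum worker degree is 3, achieved by: W1, W2, W4
Minimum job degree is 1, achieved by: J2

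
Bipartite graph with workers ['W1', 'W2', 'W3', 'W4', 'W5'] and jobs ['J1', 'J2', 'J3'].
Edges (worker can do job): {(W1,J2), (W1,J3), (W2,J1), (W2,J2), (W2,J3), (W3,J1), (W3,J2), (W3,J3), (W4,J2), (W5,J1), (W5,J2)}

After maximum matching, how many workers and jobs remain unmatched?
Unmatched: 2 workers, 0 jobs

Maximum matching size: 3
Workers: 5 total, 3 matched, 2 unmatched
Jobs: 3 total, 3 matched, 0 unmatched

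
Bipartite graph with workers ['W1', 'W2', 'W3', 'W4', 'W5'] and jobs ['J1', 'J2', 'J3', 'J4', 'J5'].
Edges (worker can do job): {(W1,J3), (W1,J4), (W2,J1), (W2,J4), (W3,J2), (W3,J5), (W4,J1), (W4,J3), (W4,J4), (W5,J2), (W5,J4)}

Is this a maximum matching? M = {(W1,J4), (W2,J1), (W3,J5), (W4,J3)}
No, size 4 is not maximum

Proposed matching has size 4.
Maximum matching size for this graph: 5.

This is NOT maximum - can be improved to size 5.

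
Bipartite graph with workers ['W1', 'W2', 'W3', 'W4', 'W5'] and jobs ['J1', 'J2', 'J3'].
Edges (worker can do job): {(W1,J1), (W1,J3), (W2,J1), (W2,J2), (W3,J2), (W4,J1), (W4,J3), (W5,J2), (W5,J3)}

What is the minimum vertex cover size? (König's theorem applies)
Minimum vertex cover size = 3

By König's theorem: in bipartite graphs,
min vertex cover = max matching = 3

Maximum matching has size 3, so minimum vertex cover also has size 3.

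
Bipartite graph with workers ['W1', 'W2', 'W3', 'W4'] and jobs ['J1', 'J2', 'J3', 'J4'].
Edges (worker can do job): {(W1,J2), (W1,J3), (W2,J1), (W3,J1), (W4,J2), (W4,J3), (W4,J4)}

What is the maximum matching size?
Maximum matching size = 3

Maximum matching: {(W1,J3), (W3,J1), (W4,J4)}
Size: 3

This assigns 3 workers to 3 distinct jobs.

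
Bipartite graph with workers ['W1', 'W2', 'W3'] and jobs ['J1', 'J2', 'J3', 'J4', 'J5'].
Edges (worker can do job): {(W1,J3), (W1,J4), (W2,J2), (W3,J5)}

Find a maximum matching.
Matching: {(W1,J3), (W2,J2), (W3,J5)}

Maximum matching (size 3):
  W1 → J3
  W2 → J2
  W3 → J5

Each worker is assigned to at most one job, and each job to at most one worker.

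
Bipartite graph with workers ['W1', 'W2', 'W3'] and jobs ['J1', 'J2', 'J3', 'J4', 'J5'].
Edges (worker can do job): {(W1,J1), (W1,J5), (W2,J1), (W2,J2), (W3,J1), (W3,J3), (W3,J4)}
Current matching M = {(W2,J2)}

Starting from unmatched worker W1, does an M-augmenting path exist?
Yes: W1 → J1

An M-augmenting path alternates non-matching / matching edges, starting and ending at unmatched vertices.
Path: W1 → J1
(J1 is unmatched in M, so the path is augmenting.)
Flipping edges along this path would increase |M| from 1 to 2.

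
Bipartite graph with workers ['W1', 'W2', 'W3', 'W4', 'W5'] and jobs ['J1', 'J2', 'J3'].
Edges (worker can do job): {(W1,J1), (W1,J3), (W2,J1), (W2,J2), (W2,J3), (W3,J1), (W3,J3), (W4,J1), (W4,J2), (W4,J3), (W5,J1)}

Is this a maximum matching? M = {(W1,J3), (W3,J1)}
No, size 2 is not maximum

Proposed matching has size 2.
Maximum matching size for this graph: 3.

This is NOT maximum - can be improved to size 3.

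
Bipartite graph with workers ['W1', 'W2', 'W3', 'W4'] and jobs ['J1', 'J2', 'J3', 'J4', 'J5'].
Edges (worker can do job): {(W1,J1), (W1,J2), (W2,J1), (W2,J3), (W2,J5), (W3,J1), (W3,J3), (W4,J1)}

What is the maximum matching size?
Maximum matching size = 4

Maximum matching: {(W1,J2), (W2,J5), (W3,J3), (W4,J1)}
Size: 4

This assigns 4 workers to 4 distinct jobs.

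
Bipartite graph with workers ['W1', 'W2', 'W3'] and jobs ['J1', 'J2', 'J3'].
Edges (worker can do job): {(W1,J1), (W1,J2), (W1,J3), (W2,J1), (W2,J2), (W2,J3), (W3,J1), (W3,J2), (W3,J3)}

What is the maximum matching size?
Maximum matching size = 3

Maximum matching: {(W1,J1), (W2,J3), (W3,J2)}
Size: 3

This assigns 3 workers to 3 distinct jobs.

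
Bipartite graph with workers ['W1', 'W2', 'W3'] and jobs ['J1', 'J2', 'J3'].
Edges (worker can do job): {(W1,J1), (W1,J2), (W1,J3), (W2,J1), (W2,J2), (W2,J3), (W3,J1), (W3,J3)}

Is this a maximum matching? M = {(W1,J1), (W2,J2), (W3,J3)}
Yes, size 3 is maximum

Proposed matching has size 3.
Maximum matching size for this graph: 3.

This is a maximum matching.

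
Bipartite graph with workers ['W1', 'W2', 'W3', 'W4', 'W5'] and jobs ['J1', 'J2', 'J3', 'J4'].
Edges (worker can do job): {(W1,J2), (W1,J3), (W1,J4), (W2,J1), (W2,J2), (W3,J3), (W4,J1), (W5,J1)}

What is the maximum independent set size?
Maximum independent set = 5

By König's theorem:
- Min vertex cover = Max matching = 4
- Max independent set = Total vertices - Min vertex cover
- Max independent set = 9 - 4 = 5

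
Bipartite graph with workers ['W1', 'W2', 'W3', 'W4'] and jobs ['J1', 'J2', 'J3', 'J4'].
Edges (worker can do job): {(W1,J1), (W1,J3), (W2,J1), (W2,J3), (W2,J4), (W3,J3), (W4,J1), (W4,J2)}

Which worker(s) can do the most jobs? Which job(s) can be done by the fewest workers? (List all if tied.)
Most versatile: W2 (3 jobs); Least covered: J2, J4 (1 workers)

Worker degrees (jobs they can do): W1:2, W2:3, W3:1, W4:2
Job degrees (workers who can do it): J1:3, J2:1, J3:3, J4:1

Maximum worker degree is 3, achieved by: W2
Minimum job degree is 1, achieved by: J2, J4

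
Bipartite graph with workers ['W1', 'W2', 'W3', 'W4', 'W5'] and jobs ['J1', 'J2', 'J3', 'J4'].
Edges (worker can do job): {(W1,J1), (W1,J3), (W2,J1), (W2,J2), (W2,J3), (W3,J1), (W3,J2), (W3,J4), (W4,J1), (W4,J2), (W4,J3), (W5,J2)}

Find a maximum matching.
Matching: {(W1,J1), (W3,J4), (W4,J3), (W5,J2)}

Maximum matching (size 4):
  W1 → J1
  W3 → J4
  W4 → J3
  W5 → J2

Each worker is assigned to at most one job, and each job to at most one worker.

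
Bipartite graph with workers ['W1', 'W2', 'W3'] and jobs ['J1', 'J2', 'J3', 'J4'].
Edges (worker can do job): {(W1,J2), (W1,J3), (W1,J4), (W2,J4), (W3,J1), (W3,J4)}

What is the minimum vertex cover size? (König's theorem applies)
Minimum vertex cover size = 3

By König's theorem: in bipartite graphs,
min vertex cover = max matching = 3

Maximum matching has size 3, so minimum vertex cover also has size 3.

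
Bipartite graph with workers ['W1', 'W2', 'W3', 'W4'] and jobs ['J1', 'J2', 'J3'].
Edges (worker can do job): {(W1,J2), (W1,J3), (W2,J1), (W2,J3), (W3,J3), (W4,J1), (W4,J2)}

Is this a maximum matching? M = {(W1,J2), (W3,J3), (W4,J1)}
Yes, size 3 is maximum

Proposed matching has size 3.
Maximum matching size for this graph: 3.

This is a maximum matching.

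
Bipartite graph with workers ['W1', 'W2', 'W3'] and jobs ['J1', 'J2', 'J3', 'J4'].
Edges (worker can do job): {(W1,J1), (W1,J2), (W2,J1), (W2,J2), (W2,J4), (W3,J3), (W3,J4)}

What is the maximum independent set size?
Maximum independent set = 4

By König's theorem:
- Min vertex cover = Max matching = 3
- Max independent set = Total vertices - Min vertex cover
- Max independent set = 7 - 3 = 4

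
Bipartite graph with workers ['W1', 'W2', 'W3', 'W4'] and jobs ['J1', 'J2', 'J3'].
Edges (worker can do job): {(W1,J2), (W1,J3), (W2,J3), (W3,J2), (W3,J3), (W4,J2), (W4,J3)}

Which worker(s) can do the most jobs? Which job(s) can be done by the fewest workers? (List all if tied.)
Most versatile: W1, W3, W4 (2 jobs); Least covered: J1 (0 workers)

Worker degrees (jobs they can do): W1:2, W2:1, W3:2, W4:2
Job degrees (workers who can do it): J1:0, J2:3, J3:4

Maximum worker degree is 2, achieved by: W1, W3, W4
Minimum job degree is 0, achieved by: J1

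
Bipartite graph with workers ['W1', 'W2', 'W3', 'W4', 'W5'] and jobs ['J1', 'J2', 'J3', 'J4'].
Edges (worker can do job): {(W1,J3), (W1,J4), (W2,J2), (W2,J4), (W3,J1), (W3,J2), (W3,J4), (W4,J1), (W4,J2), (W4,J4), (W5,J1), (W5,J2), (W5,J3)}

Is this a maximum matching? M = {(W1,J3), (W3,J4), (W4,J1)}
No, size 3 is not maximum

Proposed matching has size 3.
Maximum matching size for this graph: 4.

This is NOT maximum - can be improved to size 4.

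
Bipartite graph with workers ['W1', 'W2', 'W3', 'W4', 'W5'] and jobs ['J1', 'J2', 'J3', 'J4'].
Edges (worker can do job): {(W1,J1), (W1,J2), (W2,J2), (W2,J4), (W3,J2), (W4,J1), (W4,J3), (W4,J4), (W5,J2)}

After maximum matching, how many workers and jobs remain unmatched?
Unmatched: 1 workers, 0 jobs

Maximum matching size: 4
Workers: 5 total, 4 matched, 1 unmatched
Jobs: 4 total, 4 matched, 0 unmatched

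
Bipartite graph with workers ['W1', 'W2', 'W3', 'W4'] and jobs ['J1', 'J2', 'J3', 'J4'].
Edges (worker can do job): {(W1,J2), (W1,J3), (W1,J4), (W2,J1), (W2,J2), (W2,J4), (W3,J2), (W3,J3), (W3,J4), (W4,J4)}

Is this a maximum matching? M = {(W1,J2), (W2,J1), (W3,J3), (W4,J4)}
Yes, size 4 is maximum

Proposed matching has size 4.
Maximum matching size for this graph: 4.

This is a maximum matching.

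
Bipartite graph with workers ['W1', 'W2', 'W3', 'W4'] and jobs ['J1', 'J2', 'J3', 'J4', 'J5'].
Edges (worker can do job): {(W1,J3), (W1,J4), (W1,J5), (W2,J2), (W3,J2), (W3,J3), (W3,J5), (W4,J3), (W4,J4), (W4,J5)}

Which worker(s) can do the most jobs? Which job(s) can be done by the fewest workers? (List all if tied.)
Most versatile: W1, W3, W4 (3 jobs); Least covered: J1 (0 workers)

Worker degrees (jobs they can do): W1:3, W2:1, W3:3, W4:3
Job degrees (workers who can do it): J1:0, J2:2, J3:3, J4:2, J5:3

Maximum worker degree is 3, achieved by: W1, W3, W4
Minimum job degree is 0, achieved by: J1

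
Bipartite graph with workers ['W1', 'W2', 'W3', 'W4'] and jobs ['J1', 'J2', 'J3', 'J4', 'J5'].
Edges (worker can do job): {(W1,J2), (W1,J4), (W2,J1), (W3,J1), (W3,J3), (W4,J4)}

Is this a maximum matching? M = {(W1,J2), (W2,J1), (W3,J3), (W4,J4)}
Yes, size 4 is maximum

Proposed matching has size 4.
Maximum matching size for this graph: 4.

This is a maximum matching.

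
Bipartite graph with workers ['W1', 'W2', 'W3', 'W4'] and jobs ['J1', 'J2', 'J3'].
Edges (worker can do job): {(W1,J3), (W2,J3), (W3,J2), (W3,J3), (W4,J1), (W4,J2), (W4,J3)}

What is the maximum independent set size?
Maximum independent set = 4

By König's theorem:
- Min vertex cover = Max matching = 3
- Max independent set = Total vertices - Min vertex cover
- Max independent set = 7 - 3 = 4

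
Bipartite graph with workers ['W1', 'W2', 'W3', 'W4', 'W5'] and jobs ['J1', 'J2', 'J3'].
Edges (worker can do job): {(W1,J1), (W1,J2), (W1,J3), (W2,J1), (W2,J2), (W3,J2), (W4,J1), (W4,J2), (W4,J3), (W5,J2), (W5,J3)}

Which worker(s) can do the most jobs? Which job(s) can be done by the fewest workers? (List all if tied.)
Most versatile: W1, W4 (3 jobs); Least covered: J1, J3 (3 workers)

Worker degrees (jobs they can do): W1:3, W2:2, W3:1, W4:3, W5:2
Job degrees (workers who can do it): J1:3, J2:5, J3:3

Maximum worker degree is 3, achieved by: W1, W4
Minimum job degree is 3, achieved by: J1, J3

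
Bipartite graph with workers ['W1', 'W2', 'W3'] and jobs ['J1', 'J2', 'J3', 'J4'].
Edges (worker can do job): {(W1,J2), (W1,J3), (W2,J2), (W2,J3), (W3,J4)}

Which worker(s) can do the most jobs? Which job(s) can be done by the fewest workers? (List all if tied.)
Most versatile: W1, W2 (2 jobs); Least covered: J1 (0 workers)

Worker degrees (jobs they can do): W1:2, W2:2, W3:1
Job degrees (workers who can do it): J1:0, J2:2, J3:2, J4:1

Maximum worker degree is 2, achieved by: W1, W2
Minimum job degree is 0, achieved by: J1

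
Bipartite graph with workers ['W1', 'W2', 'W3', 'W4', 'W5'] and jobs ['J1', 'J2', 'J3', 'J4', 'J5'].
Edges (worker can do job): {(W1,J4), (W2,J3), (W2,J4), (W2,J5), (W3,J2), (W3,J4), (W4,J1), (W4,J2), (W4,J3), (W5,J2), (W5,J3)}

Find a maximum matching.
Matching: {(W1,J4), (W2,J5), (W3,J2), (W4,J1), (W5,J3)}

Maximum matching (size 5):
  W1 → J4
  W2 → J5
  W3 → J2
  W4 → J1
  W5 → J3

Each worker is assigned to at most one job, and each job to at most one worker.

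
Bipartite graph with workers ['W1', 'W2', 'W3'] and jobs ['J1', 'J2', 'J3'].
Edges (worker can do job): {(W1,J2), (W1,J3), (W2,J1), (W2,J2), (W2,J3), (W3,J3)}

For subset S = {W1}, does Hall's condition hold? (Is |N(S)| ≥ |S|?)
Yes: |N(S)| = 2, |S| = 1

Subset S = {W1}
Neighbors N(S) = {J2, J3}

|N(S)| = 2, |S| = 1
Hall's condition: |N(S)| ≥ |S| is satisfied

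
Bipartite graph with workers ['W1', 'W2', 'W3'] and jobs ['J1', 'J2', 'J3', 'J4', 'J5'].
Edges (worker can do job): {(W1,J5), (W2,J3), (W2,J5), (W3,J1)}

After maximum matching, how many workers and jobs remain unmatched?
Unmatched: 0 workers, 2 jobs

Maximum matching size: 3
Workers: 3 total, 3 matched, 0 unmatched
Jobs: 5 total, 3 matched, 2 unmatched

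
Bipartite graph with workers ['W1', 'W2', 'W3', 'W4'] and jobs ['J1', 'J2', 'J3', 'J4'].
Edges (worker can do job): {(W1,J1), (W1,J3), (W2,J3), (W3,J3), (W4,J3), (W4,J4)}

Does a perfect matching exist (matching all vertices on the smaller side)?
No, maximum matching has size 3 < 4

Maximum matching has size 3, need 4 for perfect matching.
Unmatched workers: ['W2']
Unmatched jobs: ['J2']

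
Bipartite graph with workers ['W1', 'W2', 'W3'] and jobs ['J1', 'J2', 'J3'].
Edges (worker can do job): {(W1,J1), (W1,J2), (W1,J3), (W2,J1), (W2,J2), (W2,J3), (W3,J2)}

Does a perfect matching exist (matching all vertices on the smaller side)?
Yes, perfect matching exists (size 3)

Perfect matching: {(W1,J1), (W2,J3), (W3,J2)}
All 3 vertices on the smaller side are matched.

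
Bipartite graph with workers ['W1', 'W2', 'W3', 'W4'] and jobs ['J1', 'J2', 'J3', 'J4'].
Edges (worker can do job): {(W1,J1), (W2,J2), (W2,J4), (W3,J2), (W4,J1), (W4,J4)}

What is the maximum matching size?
Maximum matching size = 3

Maximum matching: {(W1,J1), (W3,J2), (W4,J4)}
Size: 3

This assigns 3 workers to 3 distinct jobs.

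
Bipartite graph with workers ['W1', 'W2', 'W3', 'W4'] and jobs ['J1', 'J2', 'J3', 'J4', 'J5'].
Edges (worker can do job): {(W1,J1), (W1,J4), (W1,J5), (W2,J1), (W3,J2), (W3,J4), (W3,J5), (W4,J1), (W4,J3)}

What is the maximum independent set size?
Maximum independent set = 5

By König's theorem:
- Min vertex cover = Max matching = 4
- Max independent set = Total vertices - Min vertex cover
- Max independent set = 9 - 4 = 5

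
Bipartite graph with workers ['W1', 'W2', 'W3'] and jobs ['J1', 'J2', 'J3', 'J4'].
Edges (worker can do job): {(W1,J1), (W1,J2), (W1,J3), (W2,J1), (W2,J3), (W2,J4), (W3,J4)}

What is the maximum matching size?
Maximum matching size = 3

Maximum matching: {(W1,J1), (W2,J3), (W3,J4)}
Size: 3

This assigns 3 workers to 3 distinct jobs.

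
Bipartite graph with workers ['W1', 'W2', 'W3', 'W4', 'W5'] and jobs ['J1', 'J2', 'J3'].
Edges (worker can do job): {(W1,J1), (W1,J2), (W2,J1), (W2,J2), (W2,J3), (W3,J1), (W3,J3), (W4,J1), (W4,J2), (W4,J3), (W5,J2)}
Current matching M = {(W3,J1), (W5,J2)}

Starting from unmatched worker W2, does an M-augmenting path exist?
Yes: W2 → J3

An M-augmenting path alternates non-matching / matching edges, starting and ending at unmatched vertices.
Path: W2 → J3
(J3 is unmatched in M, so the path is augmenting.)
Flipping edges along this path would increase |M| from 2 to 3.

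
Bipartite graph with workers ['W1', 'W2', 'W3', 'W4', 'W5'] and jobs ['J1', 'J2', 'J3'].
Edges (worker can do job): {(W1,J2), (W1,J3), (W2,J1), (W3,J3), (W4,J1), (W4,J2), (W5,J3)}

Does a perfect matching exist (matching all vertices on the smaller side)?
Yes, perfect matching exists (size 3)

Perfect matching: {(W1,J2), (W3,J3), (W4,J1)}
All 3 vertices on the smaller side are matched.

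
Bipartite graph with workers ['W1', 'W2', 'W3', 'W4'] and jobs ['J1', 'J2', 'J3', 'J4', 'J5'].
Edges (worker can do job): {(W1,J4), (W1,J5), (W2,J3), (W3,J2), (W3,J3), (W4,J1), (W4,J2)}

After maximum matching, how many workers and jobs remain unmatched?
Unmatched: 0 workers, 1 jobs

Maximum matching size: 4
Workers: 4 total, 4 matched, 0 unmatched
Jobs: 5 total, 4 matched, 1 unmatched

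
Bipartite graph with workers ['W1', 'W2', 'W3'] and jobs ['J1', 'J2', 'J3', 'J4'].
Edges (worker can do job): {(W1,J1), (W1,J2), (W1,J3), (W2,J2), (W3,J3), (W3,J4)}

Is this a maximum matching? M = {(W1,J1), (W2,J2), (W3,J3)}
Yes, size 3 is maximum

Proposed matching has size 3.
Maximum matching size for this graph: 3.

This is a maximum matching.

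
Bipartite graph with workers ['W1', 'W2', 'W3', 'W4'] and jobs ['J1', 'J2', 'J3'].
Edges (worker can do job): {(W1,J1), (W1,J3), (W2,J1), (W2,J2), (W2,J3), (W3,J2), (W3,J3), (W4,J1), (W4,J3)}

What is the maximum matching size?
Maximum matching size = 3

Maximum matching: {(W1,J1), (W3,J2), (W4,J3)}
Size: 3

This assigns 3 workers to 3 distinct jobs.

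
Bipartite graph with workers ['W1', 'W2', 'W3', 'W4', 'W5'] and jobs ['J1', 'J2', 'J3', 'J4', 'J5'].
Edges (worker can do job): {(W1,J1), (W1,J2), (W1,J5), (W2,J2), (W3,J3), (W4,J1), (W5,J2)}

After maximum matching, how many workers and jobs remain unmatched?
Unmatched: 1 workers, 1 jobs

Maximum matching size: 4
Workers: 5 total, 4 matched, 1 unmatched
Jobs: 5 total, 4 matched, 1 unmatched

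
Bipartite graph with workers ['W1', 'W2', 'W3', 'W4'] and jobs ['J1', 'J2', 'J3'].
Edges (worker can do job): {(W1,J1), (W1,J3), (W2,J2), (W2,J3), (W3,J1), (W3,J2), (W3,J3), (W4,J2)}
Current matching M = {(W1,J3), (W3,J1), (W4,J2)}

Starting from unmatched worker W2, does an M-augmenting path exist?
No augmenting path from W2

Alternating search from W2 reaches jobs: {J1, J2, J3}.
Every reachable job is already matched in M, and following those matched edges back to workers exposes no further unvisited jobs.
No M-augmenting path from W2 exists.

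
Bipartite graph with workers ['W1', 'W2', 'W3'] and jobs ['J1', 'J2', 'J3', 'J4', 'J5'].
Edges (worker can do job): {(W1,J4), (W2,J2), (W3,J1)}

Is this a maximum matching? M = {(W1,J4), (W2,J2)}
No, size 2 is not maximum

Proposed matching has size 2.
Maximum matching size for this graph: 3.

This is NOT maximum - can be improved to size 3.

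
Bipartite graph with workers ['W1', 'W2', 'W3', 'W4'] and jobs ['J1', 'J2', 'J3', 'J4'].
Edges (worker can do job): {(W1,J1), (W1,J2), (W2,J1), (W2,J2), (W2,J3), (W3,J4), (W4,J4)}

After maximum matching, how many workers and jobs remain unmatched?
Unmatched: 1 workers, 1 jobs

Maximum matching size: 3
Workers: 4 total, 3 matched, 1 unmatched
Jobs: 4 total, 3 matched, 1 unmatched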